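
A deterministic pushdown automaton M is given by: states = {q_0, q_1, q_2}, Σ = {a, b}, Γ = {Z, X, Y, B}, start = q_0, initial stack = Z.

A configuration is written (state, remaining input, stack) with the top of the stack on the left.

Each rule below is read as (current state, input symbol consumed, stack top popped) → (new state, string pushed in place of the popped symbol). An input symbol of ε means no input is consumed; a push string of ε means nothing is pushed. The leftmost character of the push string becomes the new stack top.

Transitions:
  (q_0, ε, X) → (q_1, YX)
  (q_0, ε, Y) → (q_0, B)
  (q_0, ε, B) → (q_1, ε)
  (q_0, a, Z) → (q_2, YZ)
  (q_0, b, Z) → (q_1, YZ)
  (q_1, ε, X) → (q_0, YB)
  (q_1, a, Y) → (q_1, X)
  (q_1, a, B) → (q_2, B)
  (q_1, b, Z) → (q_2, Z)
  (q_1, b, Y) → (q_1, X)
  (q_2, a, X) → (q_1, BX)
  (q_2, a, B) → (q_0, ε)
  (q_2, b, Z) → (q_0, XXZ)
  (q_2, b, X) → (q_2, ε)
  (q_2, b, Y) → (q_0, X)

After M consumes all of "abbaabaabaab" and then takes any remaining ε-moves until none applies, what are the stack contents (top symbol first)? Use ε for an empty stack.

BXZ

(q_0, abbaabaabaab, Z)
  read a, top Z: go to q_2, push YZ → (q_2, bbaabaabaab, YZ)
  read b, top Y: go to q_0, push X → (q_0, baabaabaab, XZ)
  ε-move, top X: go to q_1, push YX → (q_1, baabaabaab, YXZ)
  read b, top Y: go to q_1, push X → (q_1, aabaabaab, XXZ)
  ε-move, top X: go to q_0, push YB → (q_0, aabaabaab, YBXZ)
  ε-move, top Y: go to q_0, push B → (q_0, aabaabaab, BBXZ)
  ε-move, top B: go to q_1, push ε → (q_1, aabaabaab, BXZ)
  read a, top B: go to q_2, push B → (q_2, abaabaab, BXZ)
  read a, top B: go to q_0, push ε → (q_0, baabaab, XZ)
  ε-move, top X: go to q_1, push YX → (q_1, baabaab, YXZ)
  read b, top Y: go to q_1, push X → (q_1, aabaab, XXZ)
  ε-move, top X: go to q_0, push YB → (q_0, aabaab, YBXZ)
  ε-move, top Y: go to q_0, push B → (q_0, aabaab, BBXZ)
  ε-move, top B: go to q_1, push ε → (q_1, aabaab, BXZ)
  read a, top B: go to q_2, push B → (q_2, abaab, BXZ)
  read a, top B: go to q_0, push ε → (q_0, baab, XZ)
  ε-move, top X: go to q_1, push YX → (q_1, baab, YXZ)
  read b, top Y: go to q_1, push X → (q_1, aab, XXZ)
  ε-move, top X: go to q_0, push YB → (q_0, aab, YBXZ)
  ε-move, top Y: go to q_0, push B → (q_0, aab, BBXZ)
  ε-move, top B: go to q_1, push ε → (q_1, aab, BXZ)
  read a, top B: go to q_2, push B → (q_2, ab, BXZ)
  read a, top B: go to q_0, push ε → (q_0, b, XZ)
  ε-move, top X: go to q_1, push YX → (q_1, b, YXZ)
  read b, top Y: go to q_1, push X → (q_1, ε, XXZ)
  ε-move, top X: go to q_0, push YB → (q_0, ε, YBXZ)
  ε-move, top Y: go to q_0, push B → (q_0, ε, BBXZ)
  ε-move, top B: go to q_1, push ε → (q_1, ε, BXZ)
All input consumed in state q_1 with stack BXZ.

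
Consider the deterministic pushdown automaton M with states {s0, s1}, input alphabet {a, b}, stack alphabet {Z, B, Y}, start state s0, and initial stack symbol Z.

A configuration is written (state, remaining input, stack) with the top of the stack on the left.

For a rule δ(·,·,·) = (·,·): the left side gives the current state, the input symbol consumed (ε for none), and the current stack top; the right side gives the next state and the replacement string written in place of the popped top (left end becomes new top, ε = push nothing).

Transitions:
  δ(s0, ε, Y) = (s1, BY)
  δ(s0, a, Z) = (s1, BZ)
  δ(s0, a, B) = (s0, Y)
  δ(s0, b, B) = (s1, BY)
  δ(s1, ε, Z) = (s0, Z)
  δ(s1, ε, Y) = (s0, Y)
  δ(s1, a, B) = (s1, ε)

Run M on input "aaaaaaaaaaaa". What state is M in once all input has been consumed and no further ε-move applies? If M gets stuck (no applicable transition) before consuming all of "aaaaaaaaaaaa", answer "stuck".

(s0, aaaaaaaaaaaa, Z) ⊢ (s1, aaaaaaaaaaa, BZ) ⊢ (s1, aaaaaaaaaa, Z) ⊢ (s0, aaaaaaaaaa, Z) ⊢ (s1, aaaaaaaaa, BZ) ⊢ (s1, aaaaaaaa, Z) ⊢ (s0, aaaaaaaa, Z) ⊢ (s1, aaaaaaa, BZ) ⊢ (s1, aaaaaa, Z) ⊢ (s0, aaaaaa, Z) ⊢ (s1, aaaaa, BZ) ⊢ (s1, aaaa, Z) ⊢ (s0, aaaa, Z) ⊢ (s1, aaa, BZ) ⊢ (s1, aa, Z) ⊢ (s0, aa, Z) ⊢ (s1, a, BZ) ⊢ (s1, ε, Z) ⊢ (s0, ε, Z)
All input consumed; M is in state s0.

s0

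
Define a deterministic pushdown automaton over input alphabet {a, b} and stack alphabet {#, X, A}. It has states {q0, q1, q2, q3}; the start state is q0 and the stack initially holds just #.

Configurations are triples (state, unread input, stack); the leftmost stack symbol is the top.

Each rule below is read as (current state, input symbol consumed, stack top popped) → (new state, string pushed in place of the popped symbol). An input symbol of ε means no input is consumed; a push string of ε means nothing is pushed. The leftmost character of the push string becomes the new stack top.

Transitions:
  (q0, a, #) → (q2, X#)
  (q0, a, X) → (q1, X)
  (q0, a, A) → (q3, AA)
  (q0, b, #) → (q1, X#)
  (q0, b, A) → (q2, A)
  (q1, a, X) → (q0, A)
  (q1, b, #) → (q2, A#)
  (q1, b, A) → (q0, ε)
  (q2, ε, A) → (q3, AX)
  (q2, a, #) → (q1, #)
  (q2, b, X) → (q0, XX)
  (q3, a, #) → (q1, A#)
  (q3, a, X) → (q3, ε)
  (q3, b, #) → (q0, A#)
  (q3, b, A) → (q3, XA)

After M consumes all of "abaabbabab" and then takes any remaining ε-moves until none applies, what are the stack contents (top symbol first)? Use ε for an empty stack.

XAXX#

(q0, abaabbabab, #) ⊢ (q2, baabbabab, X#) ⊢ (q0, aabbabab, XX#) ⊢ (q1, abbabab, XX#) ⊢ (q0, bbabab, AX#) ⊢ (q2, babab, AX#) ⊢ (q3, babab, AXX#) ⊢ (q3, abab, XAXX#) ⊢ (q3, bab, AXX#) ⊢ (q3, ab, XAXX#) ⊢ (q3, b, AXX#) ⊢ (q3, ε, XAXX#)
All input consumed in state q3 with stack XAXX#.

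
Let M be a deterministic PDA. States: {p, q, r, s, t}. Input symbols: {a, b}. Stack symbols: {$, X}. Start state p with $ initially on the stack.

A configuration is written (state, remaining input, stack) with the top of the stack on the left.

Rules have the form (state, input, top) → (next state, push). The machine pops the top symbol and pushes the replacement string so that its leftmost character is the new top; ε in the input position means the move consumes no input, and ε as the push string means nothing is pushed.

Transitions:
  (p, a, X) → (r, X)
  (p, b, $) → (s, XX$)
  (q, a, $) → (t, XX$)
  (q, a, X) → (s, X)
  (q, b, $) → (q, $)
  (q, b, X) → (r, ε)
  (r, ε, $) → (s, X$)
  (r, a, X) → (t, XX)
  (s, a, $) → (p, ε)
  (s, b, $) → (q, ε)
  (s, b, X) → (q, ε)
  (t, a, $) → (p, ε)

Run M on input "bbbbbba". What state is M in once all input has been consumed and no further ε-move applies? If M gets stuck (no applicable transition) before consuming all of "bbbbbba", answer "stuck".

(p, bbbbbba, $) ⊢ (s, bbbbba, XX$) ⊢ (q, bbbba, X$) ⊢ (r, bbba, $) ⊢ (s, bbba, X$) ⊢ (q, bba, $) ⊢ (q, ba, $) ⊢ (q, a, $) ⊢ (t, ε, XX$)
All input consumed; M is in state t.

t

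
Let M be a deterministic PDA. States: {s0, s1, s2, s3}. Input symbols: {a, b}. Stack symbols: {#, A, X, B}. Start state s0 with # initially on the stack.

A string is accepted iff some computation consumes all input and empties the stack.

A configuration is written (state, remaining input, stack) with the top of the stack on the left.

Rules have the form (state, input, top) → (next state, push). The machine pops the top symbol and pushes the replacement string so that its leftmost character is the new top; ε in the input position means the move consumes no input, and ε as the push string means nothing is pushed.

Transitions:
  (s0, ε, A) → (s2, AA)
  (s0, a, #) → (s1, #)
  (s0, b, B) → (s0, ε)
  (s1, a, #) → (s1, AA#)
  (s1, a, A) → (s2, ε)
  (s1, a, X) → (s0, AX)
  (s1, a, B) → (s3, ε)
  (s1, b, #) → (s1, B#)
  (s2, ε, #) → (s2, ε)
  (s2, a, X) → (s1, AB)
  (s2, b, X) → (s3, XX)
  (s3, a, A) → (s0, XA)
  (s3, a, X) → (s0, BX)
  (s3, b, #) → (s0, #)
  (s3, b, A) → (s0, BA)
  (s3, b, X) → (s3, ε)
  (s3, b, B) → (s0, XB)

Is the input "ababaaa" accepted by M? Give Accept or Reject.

(s0, ababaaa, #)
  read a, top #: go to s1, push # → (s1, babaaa, #)
  read b, top #: go to s1, push B# → (s1, abaaa, B#)
  read a, top B: go to s3, push ε → (s3, baaa, #)
  read b, top #: go to s0, push # → (s0, aaa, #)
  read a, top #: go to s1, push # → (s1, aa, #)
  read a, top #: go to s1, push AA# → (s1, a, AA#)
  read a, top A: go to s2, push ε → (s2, ε, A#)
All input consumed; stack is A#, not empty, and no further ε-move applies.

Reject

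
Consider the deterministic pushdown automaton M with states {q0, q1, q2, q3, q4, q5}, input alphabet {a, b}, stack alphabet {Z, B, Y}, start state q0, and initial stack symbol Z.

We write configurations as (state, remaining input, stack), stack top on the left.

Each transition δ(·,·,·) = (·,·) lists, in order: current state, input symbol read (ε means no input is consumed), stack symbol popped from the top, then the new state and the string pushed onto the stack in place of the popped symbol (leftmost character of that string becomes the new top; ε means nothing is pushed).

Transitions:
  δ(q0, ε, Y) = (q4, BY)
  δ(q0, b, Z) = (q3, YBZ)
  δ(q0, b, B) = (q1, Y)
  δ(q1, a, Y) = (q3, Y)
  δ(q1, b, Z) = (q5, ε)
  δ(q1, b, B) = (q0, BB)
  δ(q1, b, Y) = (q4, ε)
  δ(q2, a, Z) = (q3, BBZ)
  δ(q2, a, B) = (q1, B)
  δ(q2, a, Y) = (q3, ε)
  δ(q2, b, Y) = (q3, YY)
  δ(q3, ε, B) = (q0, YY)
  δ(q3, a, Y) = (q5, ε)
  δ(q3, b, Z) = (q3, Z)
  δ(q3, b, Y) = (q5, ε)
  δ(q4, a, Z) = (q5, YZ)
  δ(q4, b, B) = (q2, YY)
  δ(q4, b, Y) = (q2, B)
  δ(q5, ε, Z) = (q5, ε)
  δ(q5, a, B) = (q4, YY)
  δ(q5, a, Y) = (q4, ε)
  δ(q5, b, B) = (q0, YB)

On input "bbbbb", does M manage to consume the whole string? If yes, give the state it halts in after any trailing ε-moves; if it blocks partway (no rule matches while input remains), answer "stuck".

q3

(q0, bbbbb, Z)
  read b, top Z: go to q3, push YBZ → (q3, bbbb, YBZ)
  read b, top Y: go to q5, push ε → (q5, bbb, BZ)
  read b, top B: go to q0, push YB → (q0, bb, YBZ)
  ε-move, top Y: go to q4, push BY → (q4, bb, BYBZ)
  read b, top B: go to q2, push YY → (q2, b, YYYBZ)
  read b, top Y: go to q3, push YY → (q3, ε, YYYYBZ)
All input consumed; M is in state q3.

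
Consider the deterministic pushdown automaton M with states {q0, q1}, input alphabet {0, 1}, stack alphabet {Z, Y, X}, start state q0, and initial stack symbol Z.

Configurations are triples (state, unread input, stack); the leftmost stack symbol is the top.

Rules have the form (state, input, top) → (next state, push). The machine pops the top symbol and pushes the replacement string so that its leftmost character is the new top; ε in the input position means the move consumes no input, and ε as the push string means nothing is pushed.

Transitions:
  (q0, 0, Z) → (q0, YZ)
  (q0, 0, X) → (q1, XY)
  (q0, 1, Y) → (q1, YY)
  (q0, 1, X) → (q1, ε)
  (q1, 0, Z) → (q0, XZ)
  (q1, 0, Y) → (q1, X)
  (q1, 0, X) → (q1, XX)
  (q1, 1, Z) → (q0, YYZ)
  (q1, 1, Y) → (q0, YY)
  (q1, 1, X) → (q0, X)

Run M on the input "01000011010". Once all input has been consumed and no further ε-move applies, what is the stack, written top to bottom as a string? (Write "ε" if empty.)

(q0, 01000011010, Z) ⊢ (q0, 1000011010, YZ) ⊢ (q1, 000011010, YYZ) ⊢ (q1, 00011010, XYZ) ⊢ (q1, 0011010, XXYZ) ⊢ (q1, 011010, XXXYZ) ⊢ (q1, 11010, XXXXYZ) ⊢ (q0, 1010, XXXXYZ) ⊢ (q1, 010, XXXYZ) ⊢ (q1, 10, XXXXYZ) ⊢ (q0, 0, XXXXYZ) ⊢ (q1, ε, XYXXXYZ)
All input consumed in state q1 with stack XYXXXYZ.

XYXXXYZ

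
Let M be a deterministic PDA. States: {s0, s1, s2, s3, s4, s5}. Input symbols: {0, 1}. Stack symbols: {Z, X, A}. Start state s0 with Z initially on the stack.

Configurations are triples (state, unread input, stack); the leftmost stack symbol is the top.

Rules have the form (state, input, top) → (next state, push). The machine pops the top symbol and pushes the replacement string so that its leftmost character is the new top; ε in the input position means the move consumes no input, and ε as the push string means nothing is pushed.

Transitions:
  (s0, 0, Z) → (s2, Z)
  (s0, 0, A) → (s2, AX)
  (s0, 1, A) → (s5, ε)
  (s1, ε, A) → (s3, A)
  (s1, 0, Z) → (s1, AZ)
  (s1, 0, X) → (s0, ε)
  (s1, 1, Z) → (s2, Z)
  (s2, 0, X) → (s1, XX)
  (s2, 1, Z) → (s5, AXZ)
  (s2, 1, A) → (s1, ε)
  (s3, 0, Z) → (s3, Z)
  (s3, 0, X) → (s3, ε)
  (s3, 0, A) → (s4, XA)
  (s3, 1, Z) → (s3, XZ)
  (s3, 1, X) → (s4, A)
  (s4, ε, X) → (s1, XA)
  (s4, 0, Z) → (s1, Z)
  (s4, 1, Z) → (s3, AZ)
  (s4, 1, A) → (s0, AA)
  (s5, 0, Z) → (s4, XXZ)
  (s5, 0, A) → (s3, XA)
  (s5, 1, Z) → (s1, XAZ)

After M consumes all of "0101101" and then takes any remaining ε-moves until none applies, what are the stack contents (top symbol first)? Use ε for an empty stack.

XAAXZ

(s0, 0101101, Z)
  read 0, top Z: go to s2, push Z → (s2, 101101, Z)
  read 1, top Z: go to s5, push AXZ → (s5, 01101, AXZ)
  read 0, top A: go to s3, push XA → (s3, 1101, XAXZ)
  read 1, top X: go to s4, push A → (s4, 101, AAXZ)
  read 1, top A: go to s0, push AA → (s0, 01, AAAXZ)
  read 0, top A: go to s2, push AX → (s2, 1, AXAAXZ)
  read 1, top A: go to s1, push ε → (s1, ε, XAAXZ)
All input consumed in state s1 with stack XAAXZ.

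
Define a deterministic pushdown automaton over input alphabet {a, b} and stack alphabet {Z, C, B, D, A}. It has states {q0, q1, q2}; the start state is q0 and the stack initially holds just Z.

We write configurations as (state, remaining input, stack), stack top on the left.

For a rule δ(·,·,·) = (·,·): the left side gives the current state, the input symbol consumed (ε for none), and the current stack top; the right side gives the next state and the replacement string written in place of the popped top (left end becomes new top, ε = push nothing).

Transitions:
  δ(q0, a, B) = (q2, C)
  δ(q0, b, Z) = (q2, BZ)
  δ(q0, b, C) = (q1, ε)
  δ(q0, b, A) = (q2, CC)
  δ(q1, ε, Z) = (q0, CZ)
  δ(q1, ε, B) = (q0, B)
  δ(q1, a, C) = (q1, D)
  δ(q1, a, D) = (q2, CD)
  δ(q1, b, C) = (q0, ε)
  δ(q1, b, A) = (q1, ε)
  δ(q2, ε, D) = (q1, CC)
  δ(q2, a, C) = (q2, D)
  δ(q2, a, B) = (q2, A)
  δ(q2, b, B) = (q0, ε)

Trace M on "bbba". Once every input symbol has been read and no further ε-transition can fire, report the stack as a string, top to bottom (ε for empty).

(q0, bbba, Z) ⊢ (q2, bba, BZ) ⊢ (q0, ba, Z) ⊢ (q2, a, BZ) ⊢ (q2, ε, AZ)
All input consumed in state q2 with stack AZ.

AZ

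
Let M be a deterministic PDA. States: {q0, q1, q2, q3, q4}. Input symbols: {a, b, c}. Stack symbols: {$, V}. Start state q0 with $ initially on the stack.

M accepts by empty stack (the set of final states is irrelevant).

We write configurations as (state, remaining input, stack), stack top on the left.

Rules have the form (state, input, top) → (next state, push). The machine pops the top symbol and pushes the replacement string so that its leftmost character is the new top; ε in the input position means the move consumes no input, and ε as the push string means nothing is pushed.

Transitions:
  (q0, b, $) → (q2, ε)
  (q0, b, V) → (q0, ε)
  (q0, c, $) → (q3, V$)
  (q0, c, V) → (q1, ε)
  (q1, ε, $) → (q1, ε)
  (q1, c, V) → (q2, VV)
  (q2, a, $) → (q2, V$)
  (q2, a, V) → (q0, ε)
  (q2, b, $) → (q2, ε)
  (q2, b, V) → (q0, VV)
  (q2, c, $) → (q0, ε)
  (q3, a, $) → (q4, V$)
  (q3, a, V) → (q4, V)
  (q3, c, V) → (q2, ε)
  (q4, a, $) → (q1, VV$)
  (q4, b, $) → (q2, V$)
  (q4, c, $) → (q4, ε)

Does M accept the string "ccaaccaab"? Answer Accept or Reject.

Accept

(q0, ccaaccaab, $) ⊢ (q3, caaccaab, V$) ⊢ (q2, aaccaab, $) ⊢ (q2, accaab, V$) ⊢ (q0, ccaab, $) ⊢ (q3, caab, V$) ⊢ (q2, aab, $) ⊢ (q2, ab, V$) ⊢ (q0, b, $) ⊢ (q2, ε, ε)
All input consumed and the stack is empty.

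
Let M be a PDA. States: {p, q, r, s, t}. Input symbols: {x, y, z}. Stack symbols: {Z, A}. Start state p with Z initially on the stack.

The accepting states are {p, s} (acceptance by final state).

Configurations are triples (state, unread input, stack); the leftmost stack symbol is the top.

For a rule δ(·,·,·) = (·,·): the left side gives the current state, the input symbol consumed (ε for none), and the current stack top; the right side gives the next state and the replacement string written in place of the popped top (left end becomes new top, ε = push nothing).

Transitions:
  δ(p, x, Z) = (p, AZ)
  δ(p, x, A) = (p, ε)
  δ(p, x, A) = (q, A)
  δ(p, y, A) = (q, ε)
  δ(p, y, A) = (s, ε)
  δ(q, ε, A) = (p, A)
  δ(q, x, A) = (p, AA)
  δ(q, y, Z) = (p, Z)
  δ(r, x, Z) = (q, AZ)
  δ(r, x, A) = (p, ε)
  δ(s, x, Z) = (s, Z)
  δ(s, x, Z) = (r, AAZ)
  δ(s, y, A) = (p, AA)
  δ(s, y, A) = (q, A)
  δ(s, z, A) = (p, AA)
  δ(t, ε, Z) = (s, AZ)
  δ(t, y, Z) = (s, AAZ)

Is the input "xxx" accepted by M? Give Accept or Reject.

One accepting computation: (p, xxx, Z) ⊢ (p, xx, AZ) ⊢ (p, x, Z) ⊢ (p, ε, AZ)
All input consumed and state p ∈ F.

Accept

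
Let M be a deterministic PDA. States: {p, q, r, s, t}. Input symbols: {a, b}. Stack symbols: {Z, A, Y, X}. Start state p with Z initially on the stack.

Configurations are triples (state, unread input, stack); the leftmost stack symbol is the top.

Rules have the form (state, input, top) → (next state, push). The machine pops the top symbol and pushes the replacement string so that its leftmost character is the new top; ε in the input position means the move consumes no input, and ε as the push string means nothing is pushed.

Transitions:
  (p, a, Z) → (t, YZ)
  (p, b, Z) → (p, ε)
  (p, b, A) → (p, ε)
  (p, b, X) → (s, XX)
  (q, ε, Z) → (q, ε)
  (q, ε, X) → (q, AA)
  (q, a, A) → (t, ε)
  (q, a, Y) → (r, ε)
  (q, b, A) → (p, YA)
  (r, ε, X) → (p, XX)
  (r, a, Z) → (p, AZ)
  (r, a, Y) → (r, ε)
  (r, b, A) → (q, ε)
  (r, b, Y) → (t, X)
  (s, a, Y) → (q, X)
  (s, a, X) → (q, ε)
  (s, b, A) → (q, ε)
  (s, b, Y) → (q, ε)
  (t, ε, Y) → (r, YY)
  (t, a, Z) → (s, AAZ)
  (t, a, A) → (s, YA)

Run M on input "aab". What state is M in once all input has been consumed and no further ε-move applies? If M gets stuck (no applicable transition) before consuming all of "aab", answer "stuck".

(p, aab, Z)
  read a, top Z: go to t, push YZ → (t, ab, YZ)
  ε-move, top Y: go to r, push YY → (r, ab, YYZ)
  read a, top Y: go to r, push ε → (r, b, YZ)
  read b, top Y: go to t, push X → (t, ε, XZ)
All input consumed; M is in state t.

t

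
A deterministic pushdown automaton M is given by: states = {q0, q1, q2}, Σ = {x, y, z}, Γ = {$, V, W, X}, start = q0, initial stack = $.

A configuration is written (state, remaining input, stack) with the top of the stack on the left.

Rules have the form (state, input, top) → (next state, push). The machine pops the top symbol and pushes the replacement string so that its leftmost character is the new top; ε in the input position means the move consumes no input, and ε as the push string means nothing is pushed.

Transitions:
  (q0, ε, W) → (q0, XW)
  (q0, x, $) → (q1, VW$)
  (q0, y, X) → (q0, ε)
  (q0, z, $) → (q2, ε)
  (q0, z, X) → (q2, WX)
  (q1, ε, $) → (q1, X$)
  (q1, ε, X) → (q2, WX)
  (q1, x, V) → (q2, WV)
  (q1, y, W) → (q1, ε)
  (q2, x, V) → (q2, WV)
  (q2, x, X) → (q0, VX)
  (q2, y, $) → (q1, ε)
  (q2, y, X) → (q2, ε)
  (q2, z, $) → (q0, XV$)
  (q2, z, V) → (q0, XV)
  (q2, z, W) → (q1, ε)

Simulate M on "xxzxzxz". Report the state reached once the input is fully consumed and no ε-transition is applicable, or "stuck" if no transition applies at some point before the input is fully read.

(q0, xxzxzxz, $) ⊢ (q1, xzxzxz, VW$) ⊢ (q2, zxzxz, WVW$) ⊢ (q1, xzxz, VW$) ⊢ (q2, zxz, WVW$) ⊢ (q1, xz, VW$) ⊢ (q2, z, WVW$) ⊢ (q1, ε, VW$)
All input consumed; M is in state q1.

q1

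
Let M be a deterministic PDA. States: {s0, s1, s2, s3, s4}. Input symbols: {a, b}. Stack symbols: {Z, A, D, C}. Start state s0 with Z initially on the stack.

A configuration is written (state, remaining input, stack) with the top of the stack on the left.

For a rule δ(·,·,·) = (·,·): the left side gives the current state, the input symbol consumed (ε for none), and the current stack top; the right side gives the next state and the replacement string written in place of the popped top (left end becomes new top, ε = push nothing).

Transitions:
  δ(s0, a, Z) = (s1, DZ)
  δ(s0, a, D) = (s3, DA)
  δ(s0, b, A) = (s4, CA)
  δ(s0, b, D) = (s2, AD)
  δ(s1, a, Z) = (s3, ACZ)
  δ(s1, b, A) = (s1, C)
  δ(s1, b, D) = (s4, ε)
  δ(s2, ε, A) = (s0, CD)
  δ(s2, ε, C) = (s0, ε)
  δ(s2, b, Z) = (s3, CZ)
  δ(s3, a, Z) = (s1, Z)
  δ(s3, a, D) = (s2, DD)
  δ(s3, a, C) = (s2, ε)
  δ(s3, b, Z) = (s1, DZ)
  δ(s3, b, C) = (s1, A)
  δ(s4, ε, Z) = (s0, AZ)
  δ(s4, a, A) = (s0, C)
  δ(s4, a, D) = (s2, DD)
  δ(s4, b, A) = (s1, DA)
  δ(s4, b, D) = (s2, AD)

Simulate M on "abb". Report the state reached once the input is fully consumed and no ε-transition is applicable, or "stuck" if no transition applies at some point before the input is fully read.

(s0, abb, Z)
  read a, top Z: go to s1, push DZ → (s1, bb, DZ)
  read b, top D: go to s4, push ε → (s4, b, Z)
  ε-move, top Z: go to s0, push AZ → (s0, b, AZ)
  read b, top A: go to s4, push CA → (s4, ε, CAZ)
All input consumed; M is in state s4.

s4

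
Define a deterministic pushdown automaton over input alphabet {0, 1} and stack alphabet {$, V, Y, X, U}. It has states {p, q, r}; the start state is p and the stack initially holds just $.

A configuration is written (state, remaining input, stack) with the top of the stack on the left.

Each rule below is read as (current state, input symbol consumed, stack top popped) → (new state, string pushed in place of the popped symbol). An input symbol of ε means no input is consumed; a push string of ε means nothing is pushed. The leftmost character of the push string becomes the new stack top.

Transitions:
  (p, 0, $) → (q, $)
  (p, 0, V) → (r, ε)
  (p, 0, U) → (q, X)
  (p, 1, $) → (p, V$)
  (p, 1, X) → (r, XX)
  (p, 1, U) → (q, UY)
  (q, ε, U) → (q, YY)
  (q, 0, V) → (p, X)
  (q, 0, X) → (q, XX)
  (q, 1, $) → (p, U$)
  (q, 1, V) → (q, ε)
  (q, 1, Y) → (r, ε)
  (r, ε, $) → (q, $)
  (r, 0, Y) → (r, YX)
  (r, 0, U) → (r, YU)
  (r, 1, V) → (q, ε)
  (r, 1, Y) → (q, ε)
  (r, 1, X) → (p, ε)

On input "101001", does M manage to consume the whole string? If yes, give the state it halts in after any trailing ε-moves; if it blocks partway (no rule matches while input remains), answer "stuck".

(p, 101001, $) ⊢ (p, 01001, V$) ⊢ (r, 1001, $) ⊢ (q, 1001, $) ⊢ (p, 001, U$) ⊢ (q, 01, X$) ⊢ (q, 1, XX$)
No transition for (q, 1, top X); M blocks with input 1 remaining.

stuck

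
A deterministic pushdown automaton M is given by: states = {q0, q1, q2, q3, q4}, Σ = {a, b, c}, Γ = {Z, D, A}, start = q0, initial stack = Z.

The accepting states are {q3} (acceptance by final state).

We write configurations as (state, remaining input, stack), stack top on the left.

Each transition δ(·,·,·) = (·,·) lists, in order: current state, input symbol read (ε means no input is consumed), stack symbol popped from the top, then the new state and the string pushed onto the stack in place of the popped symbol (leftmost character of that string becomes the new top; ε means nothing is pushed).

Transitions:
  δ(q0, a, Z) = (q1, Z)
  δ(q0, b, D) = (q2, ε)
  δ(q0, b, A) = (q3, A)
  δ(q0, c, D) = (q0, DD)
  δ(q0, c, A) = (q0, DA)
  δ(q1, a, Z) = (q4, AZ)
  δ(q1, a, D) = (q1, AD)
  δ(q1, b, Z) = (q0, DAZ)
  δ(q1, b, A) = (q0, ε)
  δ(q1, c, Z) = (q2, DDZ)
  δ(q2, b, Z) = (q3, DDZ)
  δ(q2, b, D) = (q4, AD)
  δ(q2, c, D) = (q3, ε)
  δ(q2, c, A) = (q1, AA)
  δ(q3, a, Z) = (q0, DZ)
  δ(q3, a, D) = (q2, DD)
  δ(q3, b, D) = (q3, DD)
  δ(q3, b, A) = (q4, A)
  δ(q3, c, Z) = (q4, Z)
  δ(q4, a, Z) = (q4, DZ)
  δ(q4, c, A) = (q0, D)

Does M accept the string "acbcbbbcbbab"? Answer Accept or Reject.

Reject

(q0, acbcbbbcbbab, Z) ⊢ (q1, cbcbbbcbbab, Z) ⊢ (q2, bcbbbcbbab, DDZ) ⊢ (q4, cbbbcbbab, ADDZ) ⊢ (q0, bbbcbbab, DDDZ) ⊢ (q2, bbcbbab, DDZ) ⊢ (q4, bcbbab, ADDZ)
No transition applies at (q4, bcbbab, ADDZ); input not fully consumed.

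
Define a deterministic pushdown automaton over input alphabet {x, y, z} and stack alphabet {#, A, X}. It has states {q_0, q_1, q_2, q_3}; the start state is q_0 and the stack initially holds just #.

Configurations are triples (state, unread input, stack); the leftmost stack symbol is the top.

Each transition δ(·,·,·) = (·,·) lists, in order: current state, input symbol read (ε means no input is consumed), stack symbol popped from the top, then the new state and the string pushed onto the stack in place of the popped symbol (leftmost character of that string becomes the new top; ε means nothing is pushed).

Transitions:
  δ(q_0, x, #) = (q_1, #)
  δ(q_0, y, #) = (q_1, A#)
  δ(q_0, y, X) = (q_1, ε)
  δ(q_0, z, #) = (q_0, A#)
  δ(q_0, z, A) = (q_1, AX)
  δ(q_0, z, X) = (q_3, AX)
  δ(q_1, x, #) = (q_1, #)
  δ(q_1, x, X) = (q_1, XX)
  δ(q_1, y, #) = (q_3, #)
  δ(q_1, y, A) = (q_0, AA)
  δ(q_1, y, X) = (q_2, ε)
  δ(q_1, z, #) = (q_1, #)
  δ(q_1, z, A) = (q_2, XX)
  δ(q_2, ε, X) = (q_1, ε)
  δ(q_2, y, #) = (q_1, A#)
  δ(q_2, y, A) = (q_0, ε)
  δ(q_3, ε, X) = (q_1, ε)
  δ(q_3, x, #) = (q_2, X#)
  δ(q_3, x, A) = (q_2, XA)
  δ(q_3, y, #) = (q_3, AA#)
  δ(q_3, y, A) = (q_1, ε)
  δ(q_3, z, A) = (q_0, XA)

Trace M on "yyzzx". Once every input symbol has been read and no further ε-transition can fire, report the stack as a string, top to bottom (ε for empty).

(q_0, yyzzx, #)
  read y, top #: go to q_1, push A# → (q_1, yzzx, A#)
  read y, top A: go to q_0, push AA → (q_0, zzx, AA#)
  read z, top A: go to q_1, push AX → (q_1, zx, AXA#)
  read z, top A: go to q_2, push XX → (q_2, x, XXXA#)
  ε-move, top X: go to q_1, push ε → (q_1, x, XXA#)
  read x, top X: go to q_1, push XX → (q_1, ε, XXXA#)
All input consumed in state q_1 with stack XXXA#.

XXXA#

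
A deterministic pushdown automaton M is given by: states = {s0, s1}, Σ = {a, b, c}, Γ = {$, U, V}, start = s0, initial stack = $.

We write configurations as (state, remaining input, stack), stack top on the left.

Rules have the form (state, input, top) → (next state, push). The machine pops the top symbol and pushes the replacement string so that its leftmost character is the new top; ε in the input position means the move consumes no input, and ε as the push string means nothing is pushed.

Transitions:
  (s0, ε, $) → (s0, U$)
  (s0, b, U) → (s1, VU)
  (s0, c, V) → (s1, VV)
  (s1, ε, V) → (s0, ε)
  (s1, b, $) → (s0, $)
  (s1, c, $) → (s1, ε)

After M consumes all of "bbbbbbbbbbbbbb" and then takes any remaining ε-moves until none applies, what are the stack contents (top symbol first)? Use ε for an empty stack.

U$

(s0, bbbbbbbbbbbbbb, $)
  ε-move, top $: go to s0, push U$ → (s0, bbbbbbbbbbbbbb, U$)
  read b, top U: go to s1, push VU → (s1, bbbbbbbbbbbbb, VU$)
  ε-move, top V: go to s0, push ε → (s0, bbbbbbbbbbbbb, U$)
  read b, top U: go to s1, push VU → (s1, bbbbbbbbbbbb, VU$)
  ε-move, top V: go to s0, push ε → (s0, bbbbbbbbbbbb, U$)
  read b, top U: go to s1, push VU → (s1, bbbbbbbbbbb, VU$)
  ε-move, top V: go to s0, push ε → (s0, bbbbbbbbbbb, U$)
  read b, top U: go to s1, push VU → (s1, bbbbbbbbbb, VU$)
  ε-move, top V: go to s0, push ε → (s0, bbbbbbbbbb, U$)
  read b, top U: go to s1, push VU → (s1, bbbbbbbbb, VU$)
  ε-move, top V: go to s0, push ε → (s0, bbbbbbbbb, U$)
  read b, top U: go to s1, push VU → (s1, bbbbbbbb, VU$)
  ε-move, top V: go to s0, push ε → (s0, bbbbbbbb, U$)
  read b, top U: go to s1, push VU → (s1, bbbbbbb, VU$)
  ε-move, top V: go to s0, push ε → (s0, bbbbbbb, U$)
  read b, top U: go to s1, push VU → (s1, bbbbbb, VU$)
  ε-move, top V: go to s0, push ε → (s0, bbbbbb, U$)
  read b, top U: go to s1, push VU → (s1, bbbbb, VU$)
  ε-move, top V: go to s0, push ε → (s0, bbbbb, U$)
  read b, top U: go to s1, push VU → (s1, bbbb, VU$)
  ε-move, top V: go to s0, push ε → (s0, bbbb, U$)
  read b, top U: go to s1, push VU → (s1, bbb, VU$)
  ε-move, top V: go to s0, push ε → (s0, bbb, U$)
  read b, top U: go to s1, push VU → (s1, bb, VU$)
  ε-move, top V: go to s0, push ε → (s0, bb, U$)
  read b, top U: go to s1, push VU → (s1, b, VU$)
  ε-move, top V: go to s0, push ε → (s0, b, U$)
  read b, top U: go to s1, push VU → (s1, ε, VU$)
  ε-move, top V: go to s0, push ε → (s0, ε, U$)
All input consumed in state s0 with stack U$.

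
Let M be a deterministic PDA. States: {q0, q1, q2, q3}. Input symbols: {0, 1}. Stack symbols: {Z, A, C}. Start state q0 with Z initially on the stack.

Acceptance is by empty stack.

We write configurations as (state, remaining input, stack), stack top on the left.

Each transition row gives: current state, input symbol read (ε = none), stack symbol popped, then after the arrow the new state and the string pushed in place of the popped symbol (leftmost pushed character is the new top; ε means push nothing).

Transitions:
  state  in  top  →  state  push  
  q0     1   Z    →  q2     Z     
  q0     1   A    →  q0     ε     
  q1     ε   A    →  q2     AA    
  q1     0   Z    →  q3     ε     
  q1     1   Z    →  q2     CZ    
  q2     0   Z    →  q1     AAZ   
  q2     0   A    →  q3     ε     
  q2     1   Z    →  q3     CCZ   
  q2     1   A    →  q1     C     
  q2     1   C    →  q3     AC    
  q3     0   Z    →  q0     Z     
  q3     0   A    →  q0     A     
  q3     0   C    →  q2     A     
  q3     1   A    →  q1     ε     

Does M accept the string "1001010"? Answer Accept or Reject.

Accept

(q0, 1001010, Z)
  read 1, top Z: go to q2, push Z → (q2, 001010, Z)
  read 0, top Z: go to q1, push AAZ → (q1, 01010, AAZ)
  ε-move, top A: go to q2, push AA → (q2, 01010, AAAZ)
  read 0, top A: go to q3, push ε → (q3, 1010, AAZ)
  read 1, top A: go to q1, push ε → (q1, 010, AZ)
  ε-move, top A: go to q2, push AA → (q2, 010, AAZ)
  read 0, top A: go to q3, push ε → (q3, 10, AZ)
  read 1, top A: go to q1, push ε → (q1, 0, Z)
  read 0, top Z: go to q3, push ε → (q3, ε, ε)
All input consumed and the stack is empty.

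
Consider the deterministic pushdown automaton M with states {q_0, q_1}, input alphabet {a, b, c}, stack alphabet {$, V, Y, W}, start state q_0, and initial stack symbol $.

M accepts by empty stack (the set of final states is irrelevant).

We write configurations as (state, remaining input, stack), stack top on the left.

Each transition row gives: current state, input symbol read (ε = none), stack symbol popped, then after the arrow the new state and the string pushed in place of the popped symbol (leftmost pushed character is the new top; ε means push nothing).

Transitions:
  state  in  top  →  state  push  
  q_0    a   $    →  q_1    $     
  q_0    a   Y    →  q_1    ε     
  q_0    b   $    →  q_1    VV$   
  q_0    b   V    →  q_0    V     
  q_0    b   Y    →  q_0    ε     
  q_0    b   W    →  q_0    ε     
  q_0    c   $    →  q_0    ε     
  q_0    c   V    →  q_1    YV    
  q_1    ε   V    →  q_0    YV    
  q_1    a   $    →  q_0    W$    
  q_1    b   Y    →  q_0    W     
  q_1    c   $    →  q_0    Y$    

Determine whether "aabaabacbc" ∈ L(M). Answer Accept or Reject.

Accept

(q_0, aabaabacbc, $) ⊢ (q_1, abaabacbc, $) ⊢ (q_0, baabacbc, W$) ⊢ (q_0, aabacbc, $) ⊢ (q_1, abacbc, $) ⊢ (q_0, bacbc, W$) ⊢ (q_0, acbc, $) ⊢ (q_1, cbc, $) ⊢ (q_0, bc, Y$) ⊢ (q_0, c, $) ⊢ (q_0, ε, ε)
All input consumed and the stack is empty.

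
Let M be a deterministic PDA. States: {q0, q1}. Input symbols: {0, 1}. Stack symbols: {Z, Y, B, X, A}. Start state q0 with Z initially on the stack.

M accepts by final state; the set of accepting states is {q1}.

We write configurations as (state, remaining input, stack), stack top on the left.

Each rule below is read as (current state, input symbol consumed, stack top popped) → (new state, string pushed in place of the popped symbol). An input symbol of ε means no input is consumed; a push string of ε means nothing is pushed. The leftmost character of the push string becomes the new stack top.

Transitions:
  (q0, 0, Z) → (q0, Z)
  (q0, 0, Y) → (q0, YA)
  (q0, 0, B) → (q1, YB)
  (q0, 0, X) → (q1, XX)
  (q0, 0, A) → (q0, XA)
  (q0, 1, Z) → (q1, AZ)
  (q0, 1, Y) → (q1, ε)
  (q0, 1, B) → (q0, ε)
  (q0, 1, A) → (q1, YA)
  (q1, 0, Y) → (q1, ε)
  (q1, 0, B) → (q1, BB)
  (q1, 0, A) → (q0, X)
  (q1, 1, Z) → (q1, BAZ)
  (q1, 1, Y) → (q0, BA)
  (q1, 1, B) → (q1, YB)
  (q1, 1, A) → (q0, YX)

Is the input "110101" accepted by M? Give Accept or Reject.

Reject

(q0, 110101, Z)
  read 1, top Z: go to q1, push AZ → (q1, 10101, AZ)
  read 1, top A: go to q0, push YX → (q0, 0101, YXZ)
  read 0, top Y: go to q0, push YA → (q0, 101, YAXZ)
  read 1, top Y: go to q1, push ε → (q1, 01, AXZ)
  read 0, top A: go to q0, push X → (q0, 1, XXZ)
No transition applies at (q0, 1, XXZ); input not fully consumed.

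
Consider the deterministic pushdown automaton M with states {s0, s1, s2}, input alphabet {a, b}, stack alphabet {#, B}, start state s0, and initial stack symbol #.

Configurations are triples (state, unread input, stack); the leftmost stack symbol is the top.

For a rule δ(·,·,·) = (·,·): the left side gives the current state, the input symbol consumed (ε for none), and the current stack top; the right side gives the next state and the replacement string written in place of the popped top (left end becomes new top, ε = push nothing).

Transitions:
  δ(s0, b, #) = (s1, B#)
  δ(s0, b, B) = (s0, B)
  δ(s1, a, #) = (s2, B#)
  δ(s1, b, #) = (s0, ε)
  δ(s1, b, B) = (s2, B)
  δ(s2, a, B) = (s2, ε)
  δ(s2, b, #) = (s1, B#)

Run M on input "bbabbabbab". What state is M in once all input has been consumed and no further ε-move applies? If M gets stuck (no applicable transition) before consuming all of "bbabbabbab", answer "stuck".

s1

(s0, bbabbabbab, #) ⊢ (s1, babbabbab, B#) ⊢ (s2, abbabbab, B#) ⊢ (s2, bbabbab, #) ⊢ (s1, babbab, B#) ⊢ (s2, abbab, B#) ⊢ (s2, bbab, #) ⊢ (s1, bab, B#) ⊢ (s2, ab, B#) ⊢ (s2, b, #) ⊢ (s1, ε, B#)
All input consumed; M is in state s1.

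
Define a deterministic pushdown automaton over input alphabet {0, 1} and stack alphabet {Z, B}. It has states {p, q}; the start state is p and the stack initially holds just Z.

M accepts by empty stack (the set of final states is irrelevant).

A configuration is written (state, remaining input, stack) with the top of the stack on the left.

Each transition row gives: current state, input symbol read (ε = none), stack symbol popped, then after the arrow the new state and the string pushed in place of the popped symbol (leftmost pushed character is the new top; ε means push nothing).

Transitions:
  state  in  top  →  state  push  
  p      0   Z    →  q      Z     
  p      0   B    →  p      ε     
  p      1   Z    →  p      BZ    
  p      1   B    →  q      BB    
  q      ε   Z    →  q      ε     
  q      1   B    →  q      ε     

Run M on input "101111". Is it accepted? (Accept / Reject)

Accept

(p, 101111, Z)
  read 1, top Z: go to p, push BZ → (p, 01111, BZ)
  read 0, top B: go to p, push ε → (p, 1111, Z)
  read 1, top Z: go to p, push BZ → (p, 111, BZ)
  read 1, top B: go to q, push BB → (q, 11, BBZ)
  read 1, top B: go to q, push ε → (q, 1, BZ)
  read 1, top B: go to q, push ε → (q, ε, Z)
  ε-move, top Z: go to q, push ε → (q, ε, ε)
All input consumed and the stack is empty.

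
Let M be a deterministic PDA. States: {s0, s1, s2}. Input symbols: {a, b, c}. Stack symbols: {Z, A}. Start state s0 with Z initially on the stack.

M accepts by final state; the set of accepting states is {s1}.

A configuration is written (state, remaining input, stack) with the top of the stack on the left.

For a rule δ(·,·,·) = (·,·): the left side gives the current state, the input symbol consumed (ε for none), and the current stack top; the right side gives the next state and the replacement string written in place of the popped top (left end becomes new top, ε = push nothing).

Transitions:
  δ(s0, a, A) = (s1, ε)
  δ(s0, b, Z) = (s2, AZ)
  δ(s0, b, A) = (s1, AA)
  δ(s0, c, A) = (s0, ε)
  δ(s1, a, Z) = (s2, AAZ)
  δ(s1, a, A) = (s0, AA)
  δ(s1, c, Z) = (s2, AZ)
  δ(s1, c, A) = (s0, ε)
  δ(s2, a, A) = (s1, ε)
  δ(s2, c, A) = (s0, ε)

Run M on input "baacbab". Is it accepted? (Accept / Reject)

Accept

(s0, baacbab, Z)
  read b, top Z: go to s2, push AZ → (s2, aacbab, AZ)
  read a, top A: go to s1, push ε → (s1, acbab, Z)
  read a, top Z: go to s2, push AAZ → (s2, cbab, AAZ)
  read c, top A: go to s0, push ε → (s0, bab, AZ)
  read b, top A: go to s1, push AA → (s1, ab, AAZ)
  read a, top A: go to s0, push AA → (s0, b, AAAZ)
  read b, top A: go to s1, push AA → (s1, ε, AAAAZ)
All input consumed; state s1 ∈ F.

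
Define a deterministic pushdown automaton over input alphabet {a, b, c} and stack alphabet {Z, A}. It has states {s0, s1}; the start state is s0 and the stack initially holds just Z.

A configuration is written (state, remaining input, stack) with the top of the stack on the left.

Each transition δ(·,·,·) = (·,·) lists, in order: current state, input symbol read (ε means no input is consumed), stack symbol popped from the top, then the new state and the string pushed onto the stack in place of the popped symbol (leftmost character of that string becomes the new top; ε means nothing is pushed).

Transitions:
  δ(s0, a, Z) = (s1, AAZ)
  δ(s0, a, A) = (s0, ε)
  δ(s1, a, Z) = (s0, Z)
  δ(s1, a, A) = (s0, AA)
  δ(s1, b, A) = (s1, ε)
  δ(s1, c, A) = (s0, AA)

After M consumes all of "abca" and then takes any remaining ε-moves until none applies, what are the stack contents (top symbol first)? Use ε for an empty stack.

AZ

(s0, abca, Z) ⊢ (s1, bca, AAZ) ⊢ (s1, ca, AZ) ⊢ (s0, a, AAZ) ⊢ (s0, ε, AZ)
All input consumed in state s0 with stack AZ.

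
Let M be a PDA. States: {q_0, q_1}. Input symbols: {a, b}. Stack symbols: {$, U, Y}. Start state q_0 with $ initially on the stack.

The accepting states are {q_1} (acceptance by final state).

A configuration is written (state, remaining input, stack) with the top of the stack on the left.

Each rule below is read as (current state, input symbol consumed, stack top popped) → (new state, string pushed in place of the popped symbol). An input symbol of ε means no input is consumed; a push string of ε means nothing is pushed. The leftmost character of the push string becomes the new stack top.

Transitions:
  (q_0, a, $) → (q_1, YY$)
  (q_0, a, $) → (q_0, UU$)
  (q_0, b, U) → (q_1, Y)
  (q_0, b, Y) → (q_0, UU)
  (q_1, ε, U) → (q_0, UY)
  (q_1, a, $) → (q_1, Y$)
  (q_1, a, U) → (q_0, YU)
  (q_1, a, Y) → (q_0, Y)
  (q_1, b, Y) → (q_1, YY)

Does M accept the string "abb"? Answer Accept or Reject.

Accept

One accepting computation: (q_0, abb, $) ⊢ (q_1, bb, YY$) ⊢ (q_1, b, YYY$) ⊢ (q_1, ε, YYYY$)
All input consumed and state q_1 ∈ F.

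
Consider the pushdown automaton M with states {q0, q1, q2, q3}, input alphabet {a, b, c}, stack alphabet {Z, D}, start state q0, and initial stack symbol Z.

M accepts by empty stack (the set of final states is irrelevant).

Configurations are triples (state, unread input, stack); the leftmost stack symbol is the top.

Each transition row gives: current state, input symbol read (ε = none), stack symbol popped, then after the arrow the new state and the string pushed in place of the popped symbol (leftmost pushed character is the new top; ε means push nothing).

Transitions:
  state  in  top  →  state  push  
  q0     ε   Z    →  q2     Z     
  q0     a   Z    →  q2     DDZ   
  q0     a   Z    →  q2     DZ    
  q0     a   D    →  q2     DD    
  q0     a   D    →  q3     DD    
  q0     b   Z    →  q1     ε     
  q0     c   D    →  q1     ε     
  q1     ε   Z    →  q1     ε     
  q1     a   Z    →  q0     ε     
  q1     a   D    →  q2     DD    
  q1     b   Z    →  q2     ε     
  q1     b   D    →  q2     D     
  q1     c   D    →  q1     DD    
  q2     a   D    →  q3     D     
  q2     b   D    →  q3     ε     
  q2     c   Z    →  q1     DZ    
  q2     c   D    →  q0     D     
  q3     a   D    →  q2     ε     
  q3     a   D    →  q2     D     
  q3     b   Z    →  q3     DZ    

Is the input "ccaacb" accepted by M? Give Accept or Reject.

No computation consumes all input and empties the stack.

Reject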